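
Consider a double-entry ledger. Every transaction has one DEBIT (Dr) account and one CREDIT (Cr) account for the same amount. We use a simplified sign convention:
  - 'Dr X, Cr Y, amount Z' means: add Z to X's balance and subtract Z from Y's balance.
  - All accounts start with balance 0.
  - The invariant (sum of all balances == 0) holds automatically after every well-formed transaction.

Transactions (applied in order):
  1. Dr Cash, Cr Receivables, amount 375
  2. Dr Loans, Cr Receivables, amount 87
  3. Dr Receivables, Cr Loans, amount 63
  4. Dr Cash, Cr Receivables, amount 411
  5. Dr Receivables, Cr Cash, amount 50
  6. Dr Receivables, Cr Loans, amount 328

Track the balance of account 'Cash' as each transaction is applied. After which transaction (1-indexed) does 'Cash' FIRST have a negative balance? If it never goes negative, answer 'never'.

Answer: never

Derivation:
After txn 1: Cash=375
After txn 2: Cash=375
After txn 3: Cash=375
After txn 4: Cash=786
After txn 5: Cash=736
After txn 6: Cash=736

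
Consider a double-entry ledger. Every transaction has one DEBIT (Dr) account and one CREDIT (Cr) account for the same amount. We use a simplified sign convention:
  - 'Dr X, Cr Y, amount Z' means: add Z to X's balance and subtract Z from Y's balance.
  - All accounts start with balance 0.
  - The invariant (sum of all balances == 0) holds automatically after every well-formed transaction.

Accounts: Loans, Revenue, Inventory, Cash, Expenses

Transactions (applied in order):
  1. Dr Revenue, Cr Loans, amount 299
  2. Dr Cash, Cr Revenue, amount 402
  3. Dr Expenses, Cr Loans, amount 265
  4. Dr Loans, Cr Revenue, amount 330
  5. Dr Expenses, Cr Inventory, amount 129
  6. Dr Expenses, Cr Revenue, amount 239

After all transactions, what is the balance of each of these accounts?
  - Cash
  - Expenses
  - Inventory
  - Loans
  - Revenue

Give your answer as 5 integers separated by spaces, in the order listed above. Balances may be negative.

After txn 1 (Dr Revenue, Cr Loans, amount 299): Loans=-299 Revenue=299
After txn 2 (Dr Cash, Cr Revenue, amount 402): Cash=402 Loans=-299 Revenue=-103
After txn 3 (Dr Expenses, Cr Loans, amount 265): Cash=402 Expenses=265 Loans=-564 Revenue=-103
After txn 4 (Dr Loans, Cr Revenue, amount 330): Cash=402 Expenses=265 Loans=-234 Revenue=-433
After txn 5 (Dr Expenses, Cr Inventory, amount 129): Cash=402 Expenses=394 Inventory=-129 Loans=-234 Revenue=-433
After txn 6 (Dr Expenses, Cr Revenue, amount 239): Cash=402 Expenses=633 Inventory=-129 Loans=-234 Revenue=-672

Answer: 402 633 -129 -234 -672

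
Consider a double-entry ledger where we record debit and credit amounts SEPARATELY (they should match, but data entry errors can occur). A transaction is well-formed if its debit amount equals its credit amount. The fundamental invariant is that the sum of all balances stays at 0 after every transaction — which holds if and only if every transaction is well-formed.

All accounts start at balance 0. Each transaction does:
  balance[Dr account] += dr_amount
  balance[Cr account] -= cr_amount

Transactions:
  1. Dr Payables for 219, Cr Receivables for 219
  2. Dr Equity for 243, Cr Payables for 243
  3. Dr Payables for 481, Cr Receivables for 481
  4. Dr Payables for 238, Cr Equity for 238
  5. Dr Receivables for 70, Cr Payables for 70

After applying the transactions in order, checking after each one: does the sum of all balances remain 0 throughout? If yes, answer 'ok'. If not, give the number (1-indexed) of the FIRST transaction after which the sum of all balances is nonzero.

After txn 1: dr=219 cr=219 sum_balances=0
After txn 2: dr=243 cr=243 sum_balances=0
After txn 3: dr=481 cr=481 sum_balances=0
After txn 4: dr=238 cr=238 sum_balances=0
After txn 5: dr=70 cr=70 sum_balances=0

Answer: ok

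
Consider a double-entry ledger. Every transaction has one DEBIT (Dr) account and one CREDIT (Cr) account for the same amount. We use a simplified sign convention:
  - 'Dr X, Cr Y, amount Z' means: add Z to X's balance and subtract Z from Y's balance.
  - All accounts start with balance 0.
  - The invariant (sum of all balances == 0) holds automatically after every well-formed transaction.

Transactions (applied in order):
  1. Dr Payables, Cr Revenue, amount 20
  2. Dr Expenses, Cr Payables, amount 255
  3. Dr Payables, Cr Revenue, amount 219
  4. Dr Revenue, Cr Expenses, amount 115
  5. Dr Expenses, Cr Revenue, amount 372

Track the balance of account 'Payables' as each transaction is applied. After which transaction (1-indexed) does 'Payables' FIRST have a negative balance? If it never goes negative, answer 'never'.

After txn 1: Payables=20
After txn 2: Payables=-235

Answer: 2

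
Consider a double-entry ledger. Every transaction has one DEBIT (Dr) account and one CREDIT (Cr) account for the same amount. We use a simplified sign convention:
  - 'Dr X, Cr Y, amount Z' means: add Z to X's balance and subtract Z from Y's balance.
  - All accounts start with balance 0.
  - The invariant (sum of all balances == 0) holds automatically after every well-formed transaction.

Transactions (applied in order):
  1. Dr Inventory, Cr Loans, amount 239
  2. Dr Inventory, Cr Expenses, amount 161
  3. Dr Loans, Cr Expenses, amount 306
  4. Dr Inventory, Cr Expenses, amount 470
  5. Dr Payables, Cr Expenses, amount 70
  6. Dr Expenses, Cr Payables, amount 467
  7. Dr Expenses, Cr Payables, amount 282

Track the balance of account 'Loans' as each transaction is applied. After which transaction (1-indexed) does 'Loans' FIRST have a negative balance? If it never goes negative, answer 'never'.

After txn 1: Loans=-239

Answer: 1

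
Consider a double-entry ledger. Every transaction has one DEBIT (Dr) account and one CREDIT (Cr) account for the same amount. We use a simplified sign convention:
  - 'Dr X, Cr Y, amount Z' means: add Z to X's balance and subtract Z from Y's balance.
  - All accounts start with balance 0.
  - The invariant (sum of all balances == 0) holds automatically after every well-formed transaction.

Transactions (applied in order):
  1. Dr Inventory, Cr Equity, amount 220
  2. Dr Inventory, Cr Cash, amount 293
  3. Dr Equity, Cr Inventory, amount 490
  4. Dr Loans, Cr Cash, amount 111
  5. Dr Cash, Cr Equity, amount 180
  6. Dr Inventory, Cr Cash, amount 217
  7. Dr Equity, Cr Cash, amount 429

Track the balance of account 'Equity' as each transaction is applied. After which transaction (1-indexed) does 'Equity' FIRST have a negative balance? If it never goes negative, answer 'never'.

Answer: 1

Derivation:
After txn 1: Equity=-220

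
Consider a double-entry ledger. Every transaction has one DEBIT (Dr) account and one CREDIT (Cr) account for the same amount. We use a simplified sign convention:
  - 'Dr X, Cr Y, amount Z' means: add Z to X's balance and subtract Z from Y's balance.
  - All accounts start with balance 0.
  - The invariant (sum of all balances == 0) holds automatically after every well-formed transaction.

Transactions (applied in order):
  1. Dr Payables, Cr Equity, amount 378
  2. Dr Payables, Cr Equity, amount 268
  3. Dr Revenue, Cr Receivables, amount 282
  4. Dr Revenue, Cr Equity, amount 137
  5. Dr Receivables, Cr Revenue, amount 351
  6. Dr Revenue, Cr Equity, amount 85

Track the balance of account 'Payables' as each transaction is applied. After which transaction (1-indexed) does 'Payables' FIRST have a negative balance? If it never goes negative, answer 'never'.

Answer: never

Derivation:
After txn 1: Payables=378
After txn 2: Payables=646
After txn 3: Payables=646
After txn 4: Payables=646
After txn 5: Payables=646
After txn 6: Payables=646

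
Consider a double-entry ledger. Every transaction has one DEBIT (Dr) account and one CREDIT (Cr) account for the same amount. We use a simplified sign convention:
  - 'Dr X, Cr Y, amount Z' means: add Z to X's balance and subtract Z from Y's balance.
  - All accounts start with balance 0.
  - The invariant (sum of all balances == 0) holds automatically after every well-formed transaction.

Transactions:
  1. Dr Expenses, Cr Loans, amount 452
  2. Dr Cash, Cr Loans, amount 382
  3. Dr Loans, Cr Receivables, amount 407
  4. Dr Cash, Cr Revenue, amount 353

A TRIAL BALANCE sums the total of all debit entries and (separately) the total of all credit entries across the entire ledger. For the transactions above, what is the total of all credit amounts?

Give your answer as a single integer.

Txn 1: credit+=452
Txn 2: credit+=382
Txn 3: credit+=407
Txn 4: credit+=353
Total credits = 1594

Answer: 1594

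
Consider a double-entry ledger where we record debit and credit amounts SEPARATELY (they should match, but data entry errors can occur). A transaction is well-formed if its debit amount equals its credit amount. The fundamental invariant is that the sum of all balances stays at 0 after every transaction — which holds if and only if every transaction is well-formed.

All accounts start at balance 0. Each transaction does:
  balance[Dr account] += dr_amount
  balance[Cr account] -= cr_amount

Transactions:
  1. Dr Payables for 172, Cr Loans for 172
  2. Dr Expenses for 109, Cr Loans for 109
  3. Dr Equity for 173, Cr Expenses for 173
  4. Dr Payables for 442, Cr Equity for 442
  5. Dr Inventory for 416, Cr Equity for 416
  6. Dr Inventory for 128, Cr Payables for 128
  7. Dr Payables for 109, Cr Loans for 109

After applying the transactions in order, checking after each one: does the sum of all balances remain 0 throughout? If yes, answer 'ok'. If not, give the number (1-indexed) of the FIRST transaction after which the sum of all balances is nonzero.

Answer: ok

Derivation:
After txn 1: dr=172 cr=172 sum_balances=0
After txn 2: dr=109 cr=109 sum_balances=0
After txn 3: dr=173 cr=173 sum_balances=0
After txn 4: dr=442 cr=442 sum_balances=0
After txn 5: dr=416 cr=416 sum_balances=0
After txn 6: dr=128 cr=128 sum_balances=0
After txn 7: dr=109 cr=109 sum_balances=0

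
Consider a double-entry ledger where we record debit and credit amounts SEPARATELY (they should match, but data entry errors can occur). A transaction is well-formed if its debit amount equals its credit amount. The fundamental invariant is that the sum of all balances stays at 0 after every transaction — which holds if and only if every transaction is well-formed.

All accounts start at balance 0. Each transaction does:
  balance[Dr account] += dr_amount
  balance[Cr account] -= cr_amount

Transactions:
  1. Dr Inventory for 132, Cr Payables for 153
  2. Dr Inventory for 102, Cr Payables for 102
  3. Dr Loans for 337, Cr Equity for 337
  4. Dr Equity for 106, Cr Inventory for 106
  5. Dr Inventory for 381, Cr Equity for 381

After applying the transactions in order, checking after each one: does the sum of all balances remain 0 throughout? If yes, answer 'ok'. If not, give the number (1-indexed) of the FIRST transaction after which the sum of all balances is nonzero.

Answer: 1

Derivation:
After txn 1: dr=132 cr=153 sum_balances=-21
After txn 2: dr=102 cr=102 sum_balances=-21
After txn 3: dr=337 cr=337 sum_balances=-21
After txn 4: dr=106 cr=106 sum_balances=-21
After txn 5: dr=381 cr=381 sum_balances=-21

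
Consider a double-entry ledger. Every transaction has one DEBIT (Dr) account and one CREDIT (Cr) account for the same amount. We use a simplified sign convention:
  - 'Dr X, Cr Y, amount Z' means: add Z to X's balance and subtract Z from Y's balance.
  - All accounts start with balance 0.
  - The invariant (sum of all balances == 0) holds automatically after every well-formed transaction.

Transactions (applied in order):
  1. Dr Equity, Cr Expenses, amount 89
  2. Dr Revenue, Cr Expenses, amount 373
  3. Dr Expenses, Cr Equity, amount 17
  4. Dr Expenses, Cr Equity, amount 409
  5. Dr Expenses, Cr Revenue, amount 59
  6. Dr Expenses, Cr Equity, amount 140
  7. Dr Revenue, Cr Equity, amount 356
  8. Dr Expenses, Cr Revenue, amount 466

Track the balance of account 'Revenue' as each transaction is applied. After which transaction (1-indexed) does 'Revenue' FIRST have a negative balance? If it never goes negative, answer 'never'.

Answer: never

Derivation:
After txn 1: Revenue=0
After txn 2: Revenue=373
After txn 3: Revenue=373
After txn 4: Revenue=373
After txn 5: Revenue=314
After txn 6: Revenue=314
After txn 7: Revenue=670
After txn 8: Revenue=204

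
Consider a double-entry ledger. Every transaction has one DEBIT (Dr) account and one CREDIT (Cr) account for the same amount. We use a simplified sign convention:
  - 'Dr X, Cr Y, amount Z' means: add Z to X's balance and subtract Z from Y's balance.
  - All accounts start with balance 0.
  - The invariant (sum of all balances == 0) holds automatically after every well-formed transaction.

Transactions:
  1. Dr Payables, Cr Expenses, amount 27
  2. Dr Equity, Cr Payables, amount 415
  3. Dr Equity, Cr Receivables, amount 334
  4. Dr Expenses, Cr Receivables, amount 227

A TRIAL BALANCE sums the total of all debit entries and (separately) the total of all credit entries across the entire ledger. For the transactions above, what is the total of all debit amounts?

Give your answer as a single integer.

Txn 1: debit+=27
Txn 2: debit+=415
Txn 3: debit+=334
Txn 4: debit+=227
Total debits = 1003

Answer: 1003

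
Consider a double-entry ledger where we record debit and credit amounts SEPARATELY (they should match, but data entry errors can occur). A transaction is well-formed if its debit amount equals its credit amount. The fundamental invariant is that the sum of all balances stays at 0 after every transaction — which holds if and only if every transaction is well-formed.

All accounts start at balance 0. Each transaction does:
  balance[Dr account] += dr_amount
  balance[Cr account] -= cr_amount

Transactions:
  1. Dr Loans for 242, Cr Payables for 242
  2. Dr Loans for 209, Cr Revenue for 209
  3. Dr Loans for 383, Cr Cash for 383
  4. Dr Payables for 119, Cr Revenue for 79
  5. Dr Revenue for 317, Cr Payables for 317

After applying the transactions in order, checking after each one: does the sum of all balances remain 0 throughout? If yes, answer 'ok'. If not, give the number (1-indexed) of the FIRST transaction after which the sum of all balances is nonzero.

Answer: 4

Derivation:
After txn 1: dr=242 cr=242 sum_balances=0
After txn 2: dr=209 cr=209 sum_balances=0
After txn 3: dr=383 cr=383 sum_balances=0
After txn 4: dr=119 cr=79 sum_balances=40
After txn 5: dr=317 cr=317 sum_balances=40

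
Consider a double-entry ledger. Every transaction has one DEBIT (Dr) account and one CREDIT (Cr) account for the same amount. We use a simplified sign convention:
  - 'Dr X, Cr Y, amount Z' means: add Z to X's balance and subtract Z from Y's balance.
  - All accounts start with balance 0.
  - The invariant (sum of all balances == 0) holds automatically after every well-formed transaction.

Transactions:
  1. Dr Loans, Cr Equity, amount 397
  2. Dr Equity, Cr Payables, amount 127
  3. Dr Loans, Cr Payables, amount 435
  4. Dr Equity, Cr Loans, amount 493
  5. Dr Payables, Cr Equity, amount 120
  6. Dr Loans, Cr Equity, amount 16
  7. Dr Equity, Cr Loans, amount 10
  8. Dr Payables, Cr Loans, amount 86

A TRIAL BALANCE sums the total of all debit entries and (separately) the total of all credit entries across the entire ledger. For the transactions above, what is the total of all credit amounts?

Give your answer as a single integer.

Txn 1: credit+=397
Txn 2: credit+=127
Txn 3: credit+=435
Txn 4: credit+=493
Txn 5: credit+=120
Txn 6: credit+=16
Txn 7: credit+=10
Txn 8: credit+=86
Total credits = 1684

Answer: 1684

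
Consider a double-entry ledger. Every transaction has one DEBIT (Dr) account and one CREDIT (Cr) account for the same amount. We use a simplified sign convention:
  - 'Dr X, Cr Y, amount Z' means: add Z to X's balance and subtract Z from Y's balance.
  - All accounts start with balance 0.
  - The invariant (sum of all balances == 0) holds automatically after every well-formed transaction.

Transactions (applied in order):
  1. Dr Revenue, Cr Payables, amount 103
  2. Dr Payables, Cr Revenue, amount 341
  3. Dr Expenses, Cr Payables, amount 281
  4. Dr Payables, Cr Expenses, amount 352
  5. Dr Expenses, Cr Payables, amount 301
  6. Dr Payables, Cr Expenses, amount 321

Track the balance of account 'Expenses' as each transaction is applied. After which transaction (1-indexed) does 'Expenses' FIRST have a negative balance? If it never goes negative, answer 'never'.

Answer: 4

Derivation:
After txn 1: Expenses=0
After txn 2: Expenses=0
After txn 3: Expenses=281
After txn 4: Expenses=-71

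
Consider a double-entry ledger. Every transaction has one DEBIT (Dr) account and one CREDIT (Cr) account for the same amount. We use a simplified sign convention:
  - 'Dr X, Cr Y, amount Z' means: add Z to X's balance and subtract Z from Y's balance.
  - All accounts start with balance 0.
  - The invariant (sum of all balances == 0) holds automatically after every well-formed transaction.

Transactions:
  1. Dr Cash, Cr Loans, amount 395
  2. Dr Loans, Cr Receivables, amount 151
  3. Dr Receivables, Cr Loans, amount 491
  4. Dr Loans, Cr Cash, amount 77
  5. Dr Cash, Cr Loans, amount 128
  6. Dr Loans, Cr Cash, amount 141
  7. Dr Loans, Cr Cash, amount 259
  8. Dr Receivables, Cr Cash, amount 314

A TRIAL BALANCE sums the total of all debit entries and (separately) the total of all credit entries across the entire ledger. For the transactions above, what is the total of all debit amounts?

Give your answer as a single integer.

Answer: 1956

Derivation:
Txn 1: debit+=395
Txn 2: debit+=151
Txn 3: debit+=491
Txn 4: debit+=77
Txn 5: debit+=128
Txn 6: debit+=141
Txn 7: debit+=259
Txn 8: debit+=314
Total debits = 1956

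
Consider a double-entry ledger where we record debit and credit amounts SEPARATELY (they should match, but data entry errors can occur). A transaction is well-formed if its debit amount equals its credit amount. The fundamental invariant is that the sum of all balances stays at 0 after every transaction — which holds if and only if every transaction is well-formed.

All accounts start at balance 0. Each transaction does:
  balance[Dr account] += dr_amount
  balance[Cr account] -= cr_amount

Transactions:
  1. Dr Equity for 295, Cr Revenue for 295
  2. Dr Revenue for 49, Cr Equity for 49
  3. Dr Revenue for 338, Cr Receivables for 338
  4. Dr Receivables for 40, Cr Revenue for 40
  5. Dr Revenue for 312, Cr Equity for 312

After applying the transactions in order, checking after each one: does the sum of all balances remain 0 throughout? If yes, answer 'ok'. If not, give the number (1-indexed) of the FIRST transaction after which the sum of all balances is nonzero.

Answer: ok

Derivation:
After txn 1: dr=295 cr=295 sum_balances=0
After txn 2: dr=49 cr=49 sum_balances=0
After txn 3: dr=338 cr=338 sum_balances=0
After txn 4: dr=40 cr=40 sum_balances=0
After txn 5: dr=312 cr=312 sum_balances=0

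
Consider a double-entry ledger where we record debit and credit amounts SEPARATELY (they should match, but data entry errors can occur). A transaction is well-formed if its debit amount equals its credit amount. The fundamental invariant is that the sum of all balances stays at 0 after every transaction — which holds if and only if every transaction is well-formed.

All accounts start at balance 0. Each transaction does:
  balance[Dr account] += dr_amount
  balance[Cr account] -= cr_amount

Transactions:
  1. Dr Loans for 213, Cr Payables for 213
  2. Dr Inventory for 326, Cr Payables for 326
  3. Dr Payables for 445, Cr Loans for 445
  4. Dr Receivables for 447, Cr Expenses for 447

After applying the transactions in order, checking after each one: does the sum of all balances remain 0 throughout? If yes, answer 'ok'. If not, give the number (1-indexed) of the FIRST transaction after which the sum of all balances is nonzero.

After txn 1: dr=213 cr=213 sum_balances=0
After txn 2: dr=326 cr=326 sum_balances=0
After txn 3: dr=445 cr=445 sum_balances=0
After txn 4: dr=447 cr=447 sum_balances=0

Answer: ok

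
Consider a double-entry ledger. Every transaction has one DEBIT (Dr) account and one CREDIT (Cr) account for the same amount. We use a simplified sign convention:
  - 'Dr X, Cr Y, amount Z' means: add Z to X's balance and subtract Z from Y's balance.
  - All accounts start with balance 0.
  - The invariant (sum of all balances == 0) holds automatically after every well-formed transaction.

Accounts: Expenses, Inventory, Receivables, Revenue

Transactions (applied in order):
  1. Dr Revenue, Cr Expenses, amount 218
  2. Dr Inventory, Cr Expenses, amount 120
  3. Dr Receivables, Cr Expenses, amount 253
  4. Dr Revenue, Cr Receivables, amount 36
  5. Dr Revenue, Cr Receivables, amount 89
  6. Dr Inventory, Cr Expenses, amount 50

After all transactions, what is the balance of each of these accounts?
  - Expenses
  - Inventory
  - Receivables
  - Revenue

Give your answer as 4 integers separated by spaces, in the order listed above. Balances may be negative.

Answer: -641 170 128 343

Derivation:
After txn 1 (Dr Revenue, Cr Expenses, amount 218): Expenses=-218 Revenue=218
After txn 2 (Dr Inventory, Cr Expenses, amount 120): Expenses=-338 Inventory=120 Revenue=218
After txn 3 (Dr Receivables, Cr Expenses, amount 253): Expenses=-591 Inventory=120 Receivables=253 Revenue=218
After txn 4 (Dr Revenue, Cr Receivables, amount 36): Expenses=-591 Inventory=120 Receivables=217 Revenue=254
After txn 5 (Dr Revenue, Cr Receivables, amount 89): Expenses=-591 Inventory=120 Receivables=128 Revenue=343
After txn 6 (Dr Inventory, Cr Expenses, amount 50): Expenses=-641 Inventory=170 Receivables=128 Revenue=343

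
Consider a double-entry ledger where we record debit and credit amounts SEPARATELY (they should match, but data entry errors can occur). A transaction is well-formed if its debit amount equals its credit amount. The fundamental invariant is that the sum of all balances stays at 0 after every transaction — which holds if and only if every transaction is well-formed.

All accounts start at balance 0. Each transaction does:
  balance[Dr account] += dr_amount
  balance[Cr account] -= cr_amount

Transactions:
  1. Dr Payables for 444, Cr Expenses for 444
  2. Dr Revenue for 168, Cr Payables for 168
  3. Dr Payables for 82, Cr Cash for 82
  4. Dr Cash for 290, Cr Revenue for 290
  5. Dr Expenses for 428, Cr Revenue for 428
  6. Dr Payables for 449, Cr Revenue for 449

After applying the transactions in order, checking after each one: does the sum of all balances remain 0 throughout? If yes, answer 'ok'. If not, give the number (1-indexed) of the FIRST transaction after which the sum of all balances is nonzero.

After txn 1: dr=444 cr=444 sum_balances=0
After txn 2: dr=168 cr=168 sum_balances=0
After txn 3: dr=82 cr=82 sum_balances=0
After txn 4: dr=290 cr=290 sum_balances=0
After txn 5: dr=428 cr=428 sum_balances=0
After txn 6: dr=449 cr=449 sum_balances=0

Answer: ok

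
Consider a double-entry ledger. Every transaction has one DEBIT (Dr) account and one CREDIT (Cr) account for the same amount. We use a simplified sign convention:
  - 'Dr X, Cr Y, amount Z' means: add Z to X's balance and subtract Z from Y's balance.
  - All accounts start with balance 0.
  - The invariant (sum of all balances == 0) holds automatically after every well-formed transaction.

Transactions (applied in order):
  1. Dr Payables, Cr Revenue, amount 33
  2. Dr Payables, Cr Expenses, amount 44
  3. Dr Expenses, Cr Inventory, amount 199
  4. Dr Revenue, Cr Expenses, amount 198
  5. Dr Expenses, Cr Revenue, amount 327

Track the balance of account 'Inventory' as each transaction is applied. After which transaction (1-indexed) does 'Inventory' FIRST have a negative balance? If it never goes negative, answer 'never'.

Answer: 3

Derivation:
After txn 1: Inventory=0
After txn 2: Inventory=0
After txn 3: Inventory=-199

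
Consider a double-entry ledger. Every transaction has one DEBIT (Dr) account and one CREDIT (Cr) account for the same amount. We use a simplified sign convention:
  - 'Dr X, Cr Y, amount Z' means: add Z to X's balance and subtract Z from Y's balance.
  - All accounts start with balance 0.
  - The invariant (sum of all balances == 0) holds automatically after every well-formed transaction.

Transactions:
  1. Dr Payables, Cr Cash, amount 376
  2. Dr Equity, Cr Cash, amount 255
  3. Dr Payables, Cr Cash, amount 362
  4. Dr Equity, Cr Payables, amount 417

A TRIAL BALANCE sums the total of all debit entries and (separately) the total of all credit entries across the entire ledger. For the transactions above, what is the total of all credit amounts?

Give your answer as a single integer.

Txn 1: credit+=376
Txn 2: credit+=255
Txn 3: credit+=362
Txn 4: credit+=417
Total credits = 1410

Answer: 1410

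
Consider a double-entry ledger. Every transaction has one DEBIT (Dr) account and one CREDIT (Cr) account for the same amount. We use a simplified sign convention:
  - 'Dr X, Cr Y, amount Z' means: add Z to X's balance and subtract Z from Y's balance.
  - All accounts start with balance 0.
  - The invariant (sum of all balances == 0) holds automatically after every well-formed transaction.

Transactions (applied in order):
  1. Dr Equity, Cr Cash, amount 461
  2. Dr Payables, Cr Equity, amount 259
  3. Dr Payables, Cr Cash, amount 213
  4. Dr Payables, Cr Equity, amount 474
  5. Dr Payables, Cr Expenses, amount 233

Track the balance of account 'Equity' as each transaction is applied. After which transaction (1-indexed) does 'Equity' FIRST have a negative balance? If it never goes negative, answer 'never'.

After txn 1: Equity=461
After txn 2: Equity=202
After txn 3: Equity=202
After txn 4: Equity=-272

Answer: 4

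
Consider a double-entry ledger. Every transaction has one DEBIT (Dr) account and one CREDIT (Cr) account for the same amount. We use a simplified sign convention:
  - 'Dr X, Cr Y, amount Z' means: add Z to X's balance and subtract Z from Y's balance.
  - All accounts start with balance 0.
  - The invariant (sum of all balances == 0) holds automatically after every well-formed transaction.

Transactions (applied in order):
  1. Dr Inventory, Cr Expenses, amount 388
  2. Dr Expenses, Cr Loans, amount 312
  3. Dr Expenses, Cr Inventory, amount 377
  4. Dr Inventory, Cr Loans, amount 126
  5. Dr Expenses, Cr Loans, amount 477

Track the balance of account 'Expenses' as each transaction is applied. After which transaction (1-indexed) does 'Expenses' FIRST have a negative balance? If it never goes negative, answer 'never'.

After txn 1: Expenses=-388

Answer: 1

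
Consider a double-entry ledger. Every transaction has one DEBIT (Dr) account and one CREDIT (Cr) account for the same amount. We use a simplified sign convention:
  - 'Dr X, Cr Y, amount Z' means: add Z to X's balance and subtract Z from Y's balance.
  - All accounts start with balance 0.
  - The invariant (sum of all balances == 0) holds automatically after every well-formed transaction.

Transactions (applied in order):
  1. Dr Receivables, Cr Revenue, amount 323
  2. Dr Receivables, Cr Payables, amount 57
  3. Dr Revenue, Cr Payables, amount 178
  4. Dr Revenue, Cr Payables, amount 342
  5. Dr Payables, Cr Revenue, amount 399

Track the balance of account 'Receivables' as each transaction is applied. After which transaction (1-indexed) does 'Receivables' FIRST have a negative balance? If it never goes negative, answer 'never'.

Answer: never

Derivation:
After txn 1: Receivables=323
After txn 2: Receivables=380
After txn 3: Receivables=380
After txn 4: Receivables=380
After txn 5: Receivables=380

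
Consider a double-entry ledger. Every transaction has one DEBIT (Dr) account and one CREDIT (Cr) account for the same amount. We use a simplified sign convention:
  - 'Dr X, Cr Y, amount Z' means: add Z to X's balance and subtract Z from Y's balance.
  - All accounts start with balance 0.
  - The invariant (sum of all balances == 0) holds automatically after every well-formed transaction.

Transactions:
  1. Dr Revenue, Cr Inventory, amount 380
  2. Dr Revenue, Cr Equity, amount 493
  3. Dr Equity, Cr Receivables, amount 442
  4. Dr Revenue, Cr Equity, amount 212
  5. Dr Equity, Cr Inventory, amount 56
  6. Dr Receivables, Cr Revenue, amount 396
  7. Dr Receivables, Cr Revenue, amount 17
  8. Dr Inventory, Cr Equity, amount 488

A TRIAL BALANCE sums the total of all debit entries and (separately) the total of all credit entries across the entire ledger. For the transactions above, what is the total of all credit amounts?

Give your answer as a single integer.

Txn 1: credit+=380
Txn 2: credit+=493
Txn 3: credit+=442
Txn 4: credit+=212
Txn 5: credit+=56
Txn 6: credit+=396
Txn 7: credit+=17
Txn 8: credit+=488
Total credits = 2484

Answer: 2484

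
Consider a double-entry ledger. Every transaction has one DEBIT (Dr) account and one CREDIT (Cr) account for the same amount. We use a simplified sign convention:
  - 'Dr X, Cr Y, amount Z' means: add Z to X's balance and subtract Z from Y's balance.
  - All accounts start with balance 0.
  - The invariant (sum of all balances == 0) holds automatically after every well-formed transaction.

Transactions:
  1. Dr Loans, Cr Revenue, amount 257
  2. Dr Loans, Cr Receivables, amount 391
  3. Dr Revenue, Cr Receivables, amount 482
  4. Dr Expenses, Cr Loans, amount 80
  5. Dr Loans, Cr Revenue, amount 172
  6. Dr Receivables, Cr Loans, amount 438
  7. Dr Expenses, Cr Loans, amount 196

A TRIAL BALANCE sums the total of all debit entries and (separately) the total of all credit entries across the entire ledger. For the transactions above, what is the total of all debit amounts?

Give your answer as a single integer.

Txn 1: debit+=257
Txn 2: debit+=391
Txn 3: debit+=482
Txn 4: debit+=80
Txn 5: debit+=172
Txn 6: debit+=438
Txn 7: debit+=196
Total debits = 2016

Answer: 2016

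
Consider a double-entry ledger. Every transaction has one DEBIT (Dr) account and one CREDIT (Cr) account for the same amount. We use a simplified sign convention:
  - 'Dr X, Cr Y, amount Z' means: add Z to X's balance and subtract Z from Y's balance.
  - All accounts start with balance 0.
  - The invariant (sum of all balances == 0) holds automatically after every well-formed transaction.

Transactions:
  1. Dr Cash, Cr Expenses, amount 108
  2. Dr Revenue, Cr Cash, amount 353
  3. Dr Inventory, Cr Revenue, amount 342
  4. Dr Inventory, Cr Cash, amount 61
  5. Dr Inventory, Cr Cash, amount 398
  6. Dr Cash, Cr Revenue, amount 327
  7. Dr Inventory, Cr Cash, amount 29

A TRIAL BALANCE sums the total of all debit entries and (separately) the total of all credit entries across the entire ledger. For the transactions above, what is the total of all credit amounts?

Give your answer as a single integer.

Txn 1: credit+=108
Txn 2: credit+=353
Txn 3: credit+=342
Txn 4: credit+=61
Txn 5: credit+=398
Txn 6: credit+=327
Txn 7: credit+=29
Total credits = 1618

Answer: 1618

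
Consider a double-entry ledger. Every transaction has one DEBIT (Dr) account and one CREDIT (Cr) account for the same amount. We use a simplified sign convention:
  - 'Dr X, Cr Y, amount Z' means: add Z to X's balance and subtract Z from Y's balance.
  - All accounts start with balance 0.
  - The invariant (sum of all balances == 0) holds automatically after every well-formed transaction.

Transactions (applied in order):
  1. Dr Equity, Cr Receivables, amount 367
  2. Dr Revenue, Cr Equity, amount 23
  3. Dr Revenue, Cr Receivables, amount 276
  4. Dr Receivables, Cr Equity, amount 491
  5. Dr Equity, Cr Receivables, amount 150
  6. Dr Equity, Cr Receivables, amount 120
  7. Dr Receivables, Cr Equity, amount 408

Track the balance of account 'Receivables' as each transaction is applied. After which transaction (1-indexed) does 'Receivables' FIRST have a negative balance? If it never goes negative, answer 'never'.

Answer: 1

Derivation:
After txn 1: Receivables=-367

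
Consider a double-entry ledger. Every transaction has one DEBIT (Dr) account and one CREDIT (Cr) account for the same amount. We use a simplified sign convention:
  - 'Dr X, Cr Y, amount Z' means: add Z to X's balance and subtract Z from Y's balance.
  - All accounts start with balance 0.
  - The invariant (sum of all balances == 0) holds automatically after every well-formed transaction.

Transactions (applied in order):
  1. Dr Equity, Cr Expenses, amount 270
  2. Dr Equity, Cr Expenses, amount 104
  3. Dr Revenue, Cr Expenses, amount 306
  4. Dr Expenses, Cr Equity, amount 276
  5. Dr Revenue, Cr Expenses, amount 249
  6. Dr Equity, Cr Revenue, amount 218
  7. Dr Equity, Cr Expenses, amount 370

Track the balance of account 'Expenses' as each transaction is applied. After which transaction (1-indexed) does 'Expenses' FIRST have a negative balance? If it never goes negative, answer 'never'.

After txn 1: Expenses=-270

Answer: 1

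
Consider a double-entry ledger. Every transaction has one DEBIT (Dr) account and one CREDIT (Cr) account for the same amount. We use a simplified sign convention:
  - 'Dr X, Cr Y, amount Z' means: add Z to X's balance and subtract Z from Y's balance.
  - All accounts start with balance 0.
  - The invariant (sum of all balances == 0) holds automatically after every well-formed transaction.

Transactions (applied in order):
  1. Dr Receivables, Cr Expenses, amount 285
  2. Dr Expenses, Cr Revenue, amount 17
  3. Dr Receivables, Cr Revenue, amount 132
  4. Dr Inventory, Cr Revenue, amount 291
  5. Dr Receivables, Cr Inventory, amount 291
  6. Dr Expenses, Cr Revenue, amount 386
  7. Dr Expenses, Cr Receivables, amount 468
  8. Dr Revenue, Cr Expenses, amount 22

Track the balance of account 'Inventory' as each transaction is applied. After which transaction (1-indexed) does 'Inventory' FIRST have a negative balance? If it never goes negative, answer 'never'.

After txn 1: Inventory=0
After txn 2: Inventory=0
After txn 3: Inventory=0
After txn 4: Inventory=291
After txn 5: Inventory=0
After txn 6: Inventory=0
After txn 7: Inventory=0
After txn 8: Inventory=0

Answer: never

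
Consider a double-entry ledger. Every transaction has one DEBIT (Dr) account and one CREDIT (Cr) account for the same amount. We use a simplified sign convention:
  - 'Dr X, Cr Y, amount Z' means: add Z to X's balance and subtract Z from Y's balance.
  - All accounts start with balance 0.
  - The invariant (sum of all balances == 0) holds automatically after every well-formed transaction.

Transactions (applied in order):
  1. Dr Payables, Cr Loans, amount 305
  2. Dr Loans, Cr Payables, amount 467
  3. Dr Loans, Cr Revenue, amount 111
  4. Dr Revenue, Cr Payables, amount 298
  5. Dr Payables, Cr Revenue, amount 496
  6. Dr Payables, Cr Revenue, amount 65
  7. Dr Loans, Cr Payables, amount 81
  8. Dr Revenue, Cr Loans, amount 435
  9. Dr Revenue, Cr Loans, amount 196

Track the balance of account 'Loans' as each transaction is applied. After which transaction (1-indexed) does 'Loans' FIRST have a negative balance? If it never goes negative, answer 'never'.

After txn 1: Loans=-305

Answer: 1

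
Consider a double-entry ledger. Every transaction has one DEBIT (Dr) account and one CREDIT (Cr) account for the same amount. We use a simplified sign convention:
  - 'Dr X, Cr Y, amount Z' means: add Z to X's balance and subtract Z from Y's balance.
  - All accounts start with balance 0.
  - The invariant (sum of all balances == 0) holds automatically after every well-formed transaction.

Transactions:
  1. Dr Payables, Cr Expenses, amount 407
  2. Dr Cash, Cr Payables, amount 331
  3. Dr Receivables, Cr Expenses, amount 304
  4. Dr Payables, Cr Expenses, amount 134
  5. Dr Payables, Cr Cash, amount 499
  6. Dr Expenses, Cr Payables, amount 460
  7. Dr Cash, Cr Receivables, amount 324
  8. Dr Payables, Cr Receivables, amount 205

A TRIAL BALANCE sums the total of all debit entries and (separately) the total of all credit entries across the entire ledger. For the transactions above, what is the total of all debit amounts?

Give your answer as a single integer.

Txn 1: debit+=407
Txn 2: debit+=331
Txn 3: debit+=304
Txn 4: debit+=134
Txn 5: debit+=499
Txn 6: debit+=460
Txn 7: debit+=324
Txn 8: debit+=205
Total debits = 2664

Answer: 2664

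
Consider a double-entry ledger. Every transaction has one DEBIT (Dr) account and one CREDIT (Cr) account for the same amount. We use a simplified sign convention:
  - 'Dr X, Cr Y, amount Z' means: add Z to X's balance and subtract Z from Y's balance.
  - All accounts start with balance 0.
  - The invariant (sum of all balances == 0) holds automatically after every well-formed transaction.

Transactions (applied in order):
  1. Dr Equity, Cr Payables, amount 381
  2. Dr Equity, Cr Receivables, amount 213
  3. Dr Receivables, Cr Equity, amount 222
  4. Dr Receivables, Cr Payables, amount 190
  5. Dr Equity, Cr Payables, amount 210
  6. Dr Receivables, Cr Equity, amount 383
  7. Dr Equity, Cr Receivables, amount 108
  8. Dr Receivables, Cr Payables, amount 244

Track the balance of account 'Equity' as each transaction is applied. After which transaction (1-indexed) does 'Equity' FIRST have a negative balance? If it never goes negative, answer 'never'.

After txn 1: Equity=381
After txn 2: Equity=594
After txn 3: Equity=372
After txn 4: Equity=372
After txn 5: Equity=582
After txn 6: Equity=199
After txn 7: Equity=307
After txn 8: Equity=307

Answer: never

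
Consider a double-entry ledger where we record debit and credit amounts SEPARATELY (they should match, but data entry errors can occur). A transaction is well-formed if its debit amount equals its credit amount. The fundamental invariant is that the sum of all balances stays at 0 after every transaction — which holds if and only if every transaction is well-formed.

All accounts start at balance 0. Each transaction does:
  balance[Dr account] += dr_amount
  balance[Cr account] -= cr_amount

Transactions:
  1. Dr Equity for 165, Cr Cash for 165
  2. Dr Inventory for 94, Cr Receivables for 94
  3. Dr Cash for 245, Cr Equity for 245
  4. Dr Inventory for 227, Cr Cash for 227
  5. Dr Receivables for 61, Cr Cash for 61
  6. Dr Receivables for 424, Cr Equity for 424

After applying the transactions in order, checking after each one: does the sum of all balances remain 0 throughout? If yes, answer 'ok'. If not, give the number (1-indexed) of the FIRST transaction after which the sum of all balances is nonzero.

Answer: ok

Derivation:
After txn 1: dr=165 cr=165 sum_balances=0
After txn 2: dr=94 cr=94 sum_balances=0
After txn 3: dr=245 cr=245 sum_balances=0
After txn 4: dr=227 cr=227 sum_balances=0
After txn 5: dr=61 cr=61 sum_balances=0
After txn 6: dr=424 cr=424 sum_balances=0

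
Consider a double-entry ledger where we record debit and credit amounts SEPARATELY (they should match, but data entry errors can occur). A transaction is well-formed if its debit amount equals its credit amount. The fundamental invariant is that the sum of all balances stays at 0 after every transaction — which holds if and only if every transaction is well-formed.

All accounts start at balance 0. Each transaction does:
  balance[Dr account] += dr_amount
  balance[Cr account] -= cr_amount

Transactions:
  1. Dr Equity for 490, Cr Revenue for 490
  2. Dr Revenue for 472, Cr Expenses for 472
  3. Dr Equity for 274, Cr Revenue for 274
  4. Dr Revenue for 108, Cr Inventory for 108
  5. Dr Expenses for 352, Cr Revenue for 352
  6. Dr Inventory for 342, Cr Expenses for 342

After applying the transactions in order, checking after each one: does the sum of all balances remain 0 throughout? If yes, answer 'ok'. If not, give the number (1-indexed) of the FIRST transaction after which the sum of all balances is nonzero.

Answer: ok

Derivation:
After txn 1: dr=490 cr=490 sum_balances=0
After txn 2: dr=472 cr=472 sum_balances=0
After txn 3: dr=274 cr=274 sum_balances=0
After txn 4: dr=108 cr=108 sum_balances=0
After txn 5: dr=352 cr=352 sum_balances=0
After txn 6: dr=342 cr=342 sum_balances=0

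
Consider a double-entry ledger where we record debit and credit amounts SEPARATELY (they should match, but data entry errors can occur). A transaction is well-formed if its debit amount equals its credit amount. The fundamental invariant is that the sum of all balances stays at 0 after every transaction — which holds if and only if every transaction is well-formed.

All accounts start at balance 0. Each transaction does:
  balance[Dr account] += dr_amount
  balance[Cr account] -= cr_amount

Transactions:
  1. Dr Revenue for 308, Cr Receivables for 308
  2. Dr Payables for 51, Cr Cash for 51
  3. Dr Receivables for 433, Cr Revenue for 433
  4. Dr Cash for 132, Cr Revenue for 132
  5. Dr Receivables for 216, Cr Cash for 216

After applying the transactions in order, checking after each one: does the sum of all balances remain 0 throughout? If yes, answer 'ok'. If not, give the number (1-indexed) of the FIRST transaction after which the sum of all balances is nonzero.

Answer: ok

Derivation:
After txn 1: dr=308 cr=308 sum_balances=0
After txn 2: dr=51 cr=51 sum_balances=0
After txn 3: dr=433 cr=433 sum_balances=0
After txn 4: dr=132 cr=132 sum_balances=0
After txn 5: dr=216 cr=216 sum_balances=0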